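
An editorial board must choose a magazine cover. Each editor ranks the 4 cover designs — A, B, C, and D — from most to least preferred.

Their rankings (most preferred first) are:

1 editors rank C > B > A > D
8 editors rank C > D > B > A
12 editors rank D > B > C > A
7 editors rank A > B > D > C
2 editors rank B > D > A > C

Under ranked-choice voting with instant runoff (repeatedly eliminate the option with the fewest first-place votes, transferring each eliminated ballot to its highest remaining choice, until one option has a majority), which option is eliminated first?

B

Round 1: D 12, C 9, A 7, B 2. B has the fewest and is eliminated.
Round 2: D 14, C 9, A 7. A has the fewest and is eliminated.
Round 3: D 21, C 9. D has a majority.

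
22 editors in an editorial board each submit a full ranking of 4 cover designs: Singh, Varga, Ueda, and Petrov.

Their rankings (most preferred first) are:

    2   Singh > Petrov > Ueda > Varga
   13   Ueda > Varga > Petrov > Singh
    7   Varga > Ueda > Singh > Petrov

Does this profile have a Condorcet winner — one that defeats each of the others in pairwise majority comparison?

Yes

Head-to-head results (22 voters total):
Singh vs Varga: Varga wins 20–2.
Singh vs Ueda: Ueda wins 20–2.
Singh vs Petrov: Petrov wins 13–9.
Varga vs Ueda: Ueda wins 15–7.
Varga vs Petrov: Varga wins 20–2.
Ueda vs Petrov: Ueda wins 20–2.
Ueda beats each rival — Singh (20–2), Varga (15–7), Petrov (20–2) — so Ueda is the Condorcet winner.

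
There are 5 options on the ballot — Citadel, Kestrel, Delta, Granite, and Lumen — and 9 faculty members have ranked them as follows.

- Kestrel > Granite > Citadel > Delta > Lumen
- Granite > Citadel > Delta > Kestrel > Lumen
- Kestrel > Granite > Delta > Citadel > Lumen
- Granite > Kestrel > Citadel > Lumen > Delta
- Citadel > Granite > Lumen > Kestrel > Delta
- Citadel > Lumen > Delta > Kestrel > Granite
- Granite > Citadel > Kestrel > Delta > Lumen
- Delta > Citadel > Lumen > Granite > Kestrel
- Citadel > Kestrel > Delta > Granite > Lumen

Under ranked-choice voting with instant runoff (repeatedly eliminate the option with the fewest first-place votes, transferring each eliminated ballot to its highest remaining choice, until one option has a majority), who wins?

Round 1: Citadel 3, Granite 3, Kestrel 2, Delta 1, Lumen 0. Lumen has the fewest and is eliminated.
Round 2: Citadel 3, Granite 3, Kestrel 2, Delta 1. Delta has the fewest and is eliminated.
Round 3: Citadel 4, Granite 3, Kestrel 2. Kestrel has the fewest and is eliminated.
Round 4: Granite 5, Citadel 4. Granite has a majority.

Granite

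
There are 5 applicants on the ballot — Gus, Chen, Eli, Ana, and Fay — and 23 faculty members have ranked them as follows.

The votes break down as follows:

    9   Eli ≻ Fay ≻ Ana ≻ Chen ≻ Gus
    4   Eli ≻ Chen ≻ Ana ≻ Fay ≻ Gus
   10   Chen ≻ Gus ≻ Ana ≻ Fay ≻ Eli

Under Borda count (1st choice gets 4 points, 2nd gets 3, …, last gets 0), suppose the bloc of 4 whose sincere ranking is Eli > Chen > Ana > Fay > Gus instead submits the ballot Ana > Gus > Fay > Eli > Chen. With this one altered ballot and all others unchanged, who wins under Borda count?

Ana

Borda totals with the altered ballot: Gus 42, Chen 49, Eli 40, Ana 54, Fay 45.
The switch changes the winner from Chen to Ana.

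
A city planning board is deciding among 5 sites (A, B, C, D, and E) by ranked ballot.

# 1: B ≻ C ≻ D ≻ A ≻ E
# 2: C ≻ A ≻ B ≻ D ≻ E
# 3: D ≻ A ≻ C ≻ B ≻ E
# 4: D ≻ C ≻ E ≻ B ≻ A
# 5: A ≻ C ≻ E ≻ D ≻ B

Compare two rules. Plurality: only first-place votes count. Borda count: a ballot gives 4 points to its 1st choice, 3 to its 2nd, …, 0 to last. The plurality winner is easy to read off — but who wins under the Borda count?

Plurality first-place counts: A 1, B 1, C 1, D 2, E 0 → D.
Borda totals: A 11, B 8, C 15, D 12, E 4 → C.

C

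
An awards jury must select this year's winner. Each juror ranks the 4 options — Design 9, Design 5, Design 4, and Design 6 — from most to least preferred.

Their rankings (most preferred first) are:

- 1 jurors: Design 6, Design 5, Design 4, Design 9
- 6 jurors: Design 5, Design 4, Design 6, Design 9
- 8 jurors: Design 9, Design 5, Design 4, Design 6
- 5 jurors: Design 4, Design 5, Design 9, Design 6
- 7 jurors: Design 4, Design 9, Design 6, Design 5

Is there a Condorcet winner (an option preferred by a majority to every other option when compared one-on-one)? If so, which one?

None — there is no Condorcet winner

Head-to-head results (27 voters total):
Design 9 vs Design 5: Design 9 wins 15–12.
Design 9 vs Design 4: Design 4 wins 19–8.
Design 9 vs Design 6: Design 9 wins 20–7.
Design 5 vs Design 4: Design 5 wins 15–12.
Design 5 vs Design 6: Design 5 wins 19–8.
Design 4 vs Design 6: Design 4 wins 26–1.
No candidate beats all others: Design 9 beats Design 5 beats Design 4 beats Design 9, a majority cycle.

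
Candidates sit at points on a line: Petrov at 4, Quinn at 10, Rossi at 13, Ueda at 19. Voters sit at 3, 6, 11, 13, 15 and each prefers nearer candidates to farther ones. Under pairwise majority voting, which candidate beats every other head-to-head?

With single-peaked preferences on a line, the Condorcet winner is the candidate closest to the median voter.
The median voter (position 11) is closest to Quinn at 10.
Check: Quinn vs Ueda — voters closer to Quinn: 4 of 5.

Quinn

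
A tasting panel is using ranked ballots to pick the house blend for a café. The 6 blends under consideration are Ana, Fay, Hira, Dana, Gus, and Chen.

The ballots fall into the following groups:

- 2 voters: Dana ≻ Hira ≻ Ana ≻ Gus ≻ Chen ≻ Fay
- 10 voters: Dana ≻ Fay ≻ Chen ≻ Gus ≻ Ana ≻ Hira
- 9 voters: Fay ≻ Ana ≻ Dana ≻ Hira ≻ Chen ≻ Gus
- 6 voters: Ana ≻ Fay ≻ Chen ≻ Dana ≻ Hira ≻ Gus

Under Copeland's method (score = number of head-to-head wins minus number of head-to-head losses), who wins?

Pairwise results:
  Ana vs Fay: Fay wins 19–8.
  Ana vs Hira: Ana wins 25–2.
  Ana vs Dana: Ana wins 15–12.
  Ana vs Gus: Ana wins 17–10.
  Ana vs Chen: Ana wins 17–10.
  Fay vs Hira: Fay wins 25–2.
  Fay vs Dana: Fay wins 15–12.
  Fay vs Gus: Fay wins 25–2.
  Fay vs Chen: Fay wins 25–2.
  Hira vs Dana: Dana wins 27–0.
  Hira vs Gus: Hira wins 17–10.
  Hira vs Chen: Chen wins 16–11.
  Dana vs Gus: Dana wins 27–0.
  Dana vs Chen: Dana wins 21–6.
  Gus vs Chen: Chen wins 25–2.
Copeland scores (wins − losses):
  Ana: 4 − 1 = 3
  Fay: 5 − 0 = 5
  Hira: 1 − 4 = -3
  Dana: 3 − 2 = 1
  Gus: 0 − 5 = -5
  Chen: 2 − 3 = -1
Fay has the best Copeland score.

Fay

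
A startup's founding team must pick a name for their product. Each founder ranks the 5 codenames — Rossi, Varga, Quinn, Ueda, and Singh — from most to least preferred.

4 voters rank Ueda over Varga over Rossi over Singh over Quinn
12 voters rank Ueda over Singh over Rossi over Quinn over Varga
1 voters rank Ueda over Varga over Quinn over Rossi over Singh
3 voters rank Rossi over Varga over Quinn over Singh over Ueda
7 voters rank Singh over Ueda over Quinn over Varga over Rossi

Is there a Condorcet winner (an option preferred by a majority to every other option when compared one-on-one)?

Yes

Head-to-head results (27 voters total):
Rossi vs Varga: Rossi wins 15–12.
Rossi vs Quinn: Rossi wins 19–8.
Rossi vs Ueda: Ueda wins 24–3.
Rossi vs Singh: Singh wins 19–8.
Varga vs Quinn: Quinn wins 19–8.
Varga vs Ueda: Ueda wins 24–3.
Varga vs Singh: Singh wins 19–8.
Quinn vs Ueda: Ueda wins 24–3.
Quinn vs Singh: Singh wins 23–4.
Ueda vs Singh: Ueda wins 17–10.
Ueda beats each rival — Rossi (24–3), Varga (24–3), Quinn (24–3), Singh (17–10) — so Ueda is the Condorcet winner.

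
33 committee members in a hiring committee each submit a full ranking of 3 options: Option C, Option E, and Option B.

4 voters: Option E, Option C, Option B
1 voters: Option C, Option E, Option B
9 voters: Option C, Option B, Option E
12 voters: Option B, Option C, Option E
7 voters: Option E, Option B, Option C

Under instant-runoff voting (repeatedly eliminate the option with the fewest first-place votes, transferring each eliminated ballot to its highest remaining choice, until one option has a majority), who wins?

Round 1: Option B 12, Option E 11, Option C 10. Option C has the fewest and is eliminated.
Round 2: Option B 21, Option E 12. Option B has a majority.

Option B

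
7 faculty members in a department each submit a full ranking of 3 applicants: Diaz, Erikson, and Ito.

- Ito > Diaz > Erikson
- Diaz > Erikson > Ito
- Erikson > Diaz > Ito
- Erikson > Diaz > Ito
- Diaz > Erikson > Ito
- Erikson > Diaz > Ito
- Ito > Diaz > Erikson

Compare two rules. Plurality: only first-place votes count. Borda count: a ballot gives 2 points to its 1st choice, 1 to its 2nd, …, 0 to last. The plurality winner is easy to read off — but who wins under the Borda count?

Diaz

Plurality first-place counts: Diaz 2, Erikson 3, Ito 2 → Erikson.
Borda totals: Diaz 9, Erikson 8, Ito 4 → Diaz.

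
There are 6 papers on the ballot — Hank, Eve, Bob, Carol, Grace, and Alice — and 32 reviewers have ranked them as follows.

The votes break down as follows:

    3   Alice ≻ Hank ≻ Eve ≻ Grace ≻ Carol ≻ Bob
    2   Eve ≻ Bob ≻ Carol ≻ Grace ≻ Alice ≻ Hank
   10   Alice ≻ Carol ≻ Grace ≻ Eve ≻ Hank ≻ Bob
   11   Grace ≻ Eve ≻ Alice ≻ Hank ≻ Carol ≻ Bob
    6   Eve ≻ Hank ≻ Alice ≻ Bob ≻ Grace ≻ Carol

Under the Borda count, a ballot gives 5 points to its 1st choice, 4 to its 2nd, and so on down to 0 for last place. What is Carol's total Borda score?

Borda scores:
  Hank: 3·4 + 2·0 + 10·1 + 11·2 + 6·4 = 68
  Eve: 3·3 + 2·5 + 10·2 + 11·4 + 6·5 = 113
  Bob: 3·0 + 2·4 + 10·0 + 11·0 + 6·2 = 20
  Carol: 3·1 + 2·3 + 10·4 + 11·1 + 6·0 = 60
  Grace: 3·2 + 2·2 + 10·3 + 11·5 + 6·1 = 101
  Alice: 3·5 + 2·1 + 10·5 + 11·3 + 6·3 = 118

60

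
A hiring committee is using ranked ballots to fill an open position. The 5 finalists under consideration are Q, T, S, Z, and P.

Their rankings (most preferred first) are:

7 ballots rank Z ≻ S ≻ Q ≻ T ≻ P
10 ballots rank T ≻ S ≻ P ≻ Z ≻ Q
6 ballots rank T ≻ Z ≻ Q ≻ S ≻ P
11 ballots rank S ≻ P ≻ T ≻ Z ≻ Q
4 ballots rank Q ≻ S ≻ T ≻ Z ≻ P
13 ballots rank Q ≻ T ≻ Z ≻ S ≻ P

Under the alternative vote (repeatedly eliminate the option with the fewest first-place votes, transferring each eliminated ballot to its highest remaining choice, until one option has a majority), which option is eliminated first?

Round 1: Q 17, T 16, S 11, Z 7, P 0. P has the fewest and is eliminated.
Round 2: Q 17, T 16, S 11, Z 7. Z has the fewest and is eliminated.
Round 3: S 18, Q 17, T 16. T has the fewest and is eliminated.
Round 4: S 28, Q 23. S has a majority.

P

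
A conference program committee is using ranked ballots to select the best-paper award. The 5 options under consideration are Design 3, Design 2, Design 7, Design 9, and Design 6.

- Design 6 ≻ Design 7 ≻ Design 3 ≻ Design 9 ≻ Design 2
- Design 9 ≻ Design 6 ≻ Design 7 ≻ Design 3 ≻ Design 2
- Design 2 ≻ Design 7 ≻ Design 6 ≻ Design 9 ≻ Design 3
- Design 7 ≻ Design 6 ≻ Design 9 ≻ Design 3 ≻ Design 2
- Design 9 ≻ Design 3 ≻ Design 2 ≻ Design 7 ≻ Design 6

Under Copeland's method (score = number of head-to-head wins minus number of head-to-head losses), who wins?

Pairwise results:
  Design 3 vs Design 2: Design 3 wins 4–1.
  Design 3 vs Design 7: Design 7 wins 4–1.
  Design 3 vs Design 9: Design 9 wins 4–1.
  Design 3 vs Design 6: Design 6 wins 4–1.
  Design 2 vs Design 7: Design 7 wins 3–2.
  Design 2 vs Design 9: Design 9 wins 4–1.
  Design 2 vs Design 6: Design 6 wins 3–2.
  Design 7 vs Design 9: Design 7 wins 3–2.
  Design 7 vs Design 6: Design 7 wins 3–2.
  Design 9 vs Design 6: Design 6 wins 3–2.
Copeland scores (wins − losses):
  Design 3: 1 − 3 = -2
  Design 2: 0 − 4 = -4
  Design 7: 4 − 0 = 4
  Design 9: 2 − 2 = 0
  Design 6: 3 − 1 = 2
Design 7 has the best Copeland score.

Design 7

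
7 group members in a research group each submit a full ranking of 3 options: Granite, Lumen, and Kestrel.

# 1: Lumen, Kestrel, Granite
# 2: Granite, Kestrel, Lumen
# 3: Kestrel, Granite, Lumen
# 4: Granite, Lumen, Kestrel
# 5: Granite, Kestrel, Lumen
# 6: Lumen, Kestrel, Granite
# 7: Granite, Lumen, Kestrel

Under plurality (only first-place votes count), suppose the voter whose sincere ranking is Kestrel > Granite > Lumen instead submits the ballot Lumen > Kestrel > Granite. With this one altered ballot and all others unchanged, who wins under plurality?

First-place totals with the altered ballot: Granite 4, Lumen 3, Kestrel 0.
The winner is unchanged: still Granite.

Granite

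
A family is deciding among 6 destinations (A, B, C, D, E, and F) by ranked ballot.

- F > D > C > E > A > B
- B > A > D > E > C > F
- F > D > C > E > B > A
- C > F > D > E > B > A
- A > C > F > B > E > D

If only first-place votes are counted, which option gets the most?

First-place vote totals:
  A: 1
  B: 1
  C: 1
  D: 0
  E: 0
  F: 2
F has the most first-place votes.

F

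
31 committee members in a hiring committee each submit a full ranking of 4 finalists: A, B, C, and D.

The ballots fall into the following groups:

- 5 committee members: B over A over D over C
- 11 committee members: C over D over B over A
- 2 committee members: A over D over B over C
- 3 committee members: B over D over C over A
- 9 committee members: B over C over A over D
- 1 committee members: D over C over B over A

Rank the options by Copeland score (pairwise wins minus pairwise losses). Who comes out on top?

B

Pairwise results:
  A vs B: B wins 29–2.
  A vs C: C wins 24–7.
  A vs D: A wins 16–15.
  B vs C: B wins 19–12.
  B vs D: B wins 17–14.
  C vs D: C wins 20–11.
Copeland scores (wins − losses):
  A: 1 − 2 = -1
  B: 3 − 0 = 3
  C: 2 − 1 = 1
  D: 0 − 3 = -3
B has the best Copeland score.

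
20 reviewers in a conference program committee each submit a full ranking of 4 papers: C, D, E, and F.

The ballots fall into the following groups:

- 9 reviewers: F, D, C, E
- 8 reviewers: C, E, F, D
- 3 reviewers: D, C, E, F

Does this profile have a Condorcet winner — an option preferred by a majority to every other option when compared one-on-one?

No

Head-to-head results (20 voters total):
C vs D: D wins 12–8.
C vs E: C wins 20–0.
C vs F: C wins 11–9.
D vs E: D wins 12–8.
D vs F: F wins 17–3.
E vs F: E wins 11–9.
No candidate beats all others: C beats F beats D beats C, a majority cycle.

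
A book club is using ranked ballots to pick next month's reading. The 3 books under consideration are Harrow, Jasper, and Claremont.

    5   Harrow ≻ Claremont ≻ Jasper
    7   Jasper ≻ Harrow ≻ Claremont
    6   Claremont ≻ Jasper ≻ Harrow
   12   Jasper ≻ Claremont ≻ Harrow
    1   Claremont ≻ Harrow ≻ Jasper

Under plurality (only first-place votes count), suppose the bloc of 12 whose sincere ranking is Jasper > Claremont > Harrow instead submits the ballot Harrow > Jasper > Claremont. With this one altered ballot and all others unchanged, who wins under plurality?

Harrow

First-place totals with the altered ballot: Harrow 17, Jasper 7, Claremont 7.
The switch changes the winner from Jasper to Harrow.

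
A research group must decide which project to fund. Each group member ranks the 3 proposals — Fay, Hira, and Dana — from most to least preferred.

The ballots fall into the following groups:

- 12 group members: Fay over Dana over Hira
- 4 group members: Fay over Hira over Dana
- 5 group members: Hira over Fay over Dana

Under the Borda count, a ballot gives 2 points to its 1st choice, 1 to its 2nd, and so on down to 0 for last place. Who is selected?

Fay

Borda scores:
  Fay: 12·2 + 4·2 + 5·1 = 37
  Hira: 12·0 + 4·1 + 5·2 = 14
  Dana: 12·1 + 4·0 + 5·0 = 12
Fay has the highest total.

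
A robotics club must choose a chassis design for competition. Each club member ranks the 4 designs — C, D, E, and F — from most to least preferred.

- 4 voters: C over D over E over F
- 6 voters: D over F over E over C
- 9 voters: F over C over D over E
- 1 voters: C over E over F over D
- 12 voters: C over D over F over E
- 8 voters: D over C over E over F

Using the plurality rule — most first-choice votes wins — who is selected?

C

First-place vote totals:
  C: 17
  D: 14
  E: 0
  F: 9
C has the most first-place votes.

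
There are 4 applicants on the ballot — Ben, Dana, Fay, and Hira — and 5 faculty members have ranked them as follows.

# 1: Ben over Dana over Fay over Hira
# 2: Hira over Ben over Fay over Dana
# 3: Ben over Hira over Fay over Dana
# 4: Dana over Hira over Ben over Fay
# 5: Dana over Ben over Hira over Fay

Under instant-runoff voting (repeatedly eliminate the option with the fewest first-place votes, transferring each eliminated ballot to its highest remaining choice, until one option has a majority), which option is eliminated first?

Round 1: Ben 2, Dana 2, Hira 1, Fay 0. Fay has the fewest and is eliminated.
Round 2: Ben 2, Dana 2, Hira 1. Hira has the fewest and is eliminated.
Round 3: Ben 3, Dana 2. Ben has a majority.

Fay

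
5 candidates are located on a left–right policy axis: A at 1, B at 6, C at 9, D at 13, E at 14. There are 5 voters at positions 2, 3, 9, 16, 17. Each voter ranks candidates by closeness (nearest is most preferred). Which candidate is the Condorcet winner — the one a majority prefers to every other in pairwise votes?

With single-peaked preferences on a line, the Condorcet winner is the candidate closest to the median voter.
The median voter (position 9) is closest to C at 9.
Check: C vs A — voters closer to C: 3 of 5.

C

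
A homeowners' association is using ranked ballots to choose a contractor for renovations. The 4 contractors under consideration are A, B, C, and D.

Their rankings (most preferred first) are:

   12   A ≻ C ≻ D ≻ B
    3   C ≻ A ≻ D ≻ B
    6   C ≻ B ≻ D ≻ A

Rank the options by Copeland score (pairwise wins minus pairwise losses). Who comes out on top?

Pairwise results:
  A vs B: A wins 15–6.
  A vs C: A wins 12–9.
  A vs D: A wins 15–6.
  B vs C: C wins 21–0.
  B vs D: D wins 15–6.
  C vs D: C wins 21–0.
Copeland scores (wins − losses):
  A: 3 − 0 = 3
  B: 0 − 3 = -3
  C: 2 − 1 = 1
  D: 1 − 2 = -1
A has the best Copeland score.

A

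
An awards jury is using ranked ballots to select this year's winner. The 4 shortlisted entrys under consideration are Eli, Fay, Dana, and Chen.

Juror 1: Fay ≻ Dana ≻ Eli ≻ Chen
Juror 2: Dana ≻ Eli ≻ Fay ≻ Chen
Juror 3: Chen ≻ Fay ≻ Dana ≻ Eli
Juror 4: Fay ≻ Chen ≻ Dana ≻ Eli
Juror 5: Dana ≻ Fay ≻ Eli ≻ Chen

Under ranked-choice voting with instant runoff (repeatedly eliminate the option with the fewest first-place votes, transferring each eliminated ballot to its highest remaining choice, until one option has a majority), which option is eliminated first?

Eli

Round 1: Fay 2, Dana 2, Chen 1, Eli 0. Eli has the fewest and is eliminated.
Round 2: Fay 2, Dana 2, Chen 1. Chen has the fewest and is eliminated.
Round 3: Fay 3, Dana 2. Fay has a majority.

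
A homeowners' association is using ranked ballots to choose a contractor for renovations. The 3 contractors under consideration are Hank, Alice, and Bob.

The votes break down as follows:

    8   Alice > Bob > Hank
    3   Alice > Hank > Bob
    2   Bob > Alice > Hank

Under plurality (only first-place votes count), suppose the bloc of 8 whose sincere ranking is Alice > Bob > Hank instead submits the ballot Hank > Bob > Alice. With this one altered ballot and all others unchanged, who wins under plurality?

Hank

First-place totals with the altered ballot: Hank 8, Alice 3, Bob 2.
The switch changes the winner from Alice to Hank.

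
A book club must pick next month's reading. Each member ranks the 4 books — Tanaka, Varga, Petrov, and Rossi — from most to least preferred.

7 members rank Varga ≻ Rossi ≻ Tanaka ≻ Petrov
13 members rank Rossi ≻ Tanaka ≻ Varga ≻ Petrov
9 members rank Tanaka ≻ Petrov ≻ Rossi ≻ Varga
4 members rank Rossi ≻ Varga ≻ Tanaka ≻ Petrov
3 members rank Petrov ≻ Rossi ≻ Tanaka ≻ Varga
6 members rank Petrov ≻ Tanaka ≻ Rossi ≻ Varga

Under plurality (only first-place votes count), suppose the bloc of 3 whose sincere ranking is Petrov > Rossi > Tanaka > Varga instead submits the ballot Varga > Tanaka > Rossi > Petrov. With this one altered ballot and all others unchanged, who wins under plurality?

First-place totals with the altered ballot: Tanaka 9, Varga 10, Petrov 6, Rossi 17.
The winner is unchanged: still Rossi.

Rossi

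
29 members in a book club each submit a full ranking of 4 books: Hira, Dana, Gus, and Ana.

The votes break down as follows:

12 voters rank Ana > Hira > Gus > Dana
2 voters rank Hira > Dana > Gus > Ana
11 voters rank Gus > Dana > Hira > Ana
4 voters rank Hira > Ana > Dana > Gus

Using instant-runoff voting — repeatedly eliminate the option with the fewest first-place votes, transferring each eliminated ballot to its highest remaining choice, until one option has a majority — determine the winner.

Ana

Round 1: Ana 12, Gus 11, Hira 6, Dana 0. Dana has the fewest and is eliminated.
Round 2: Ana 12, Gus 11, Hira 6. Hira has the fewest and is eliminated.
Round 3: Ana 16, Gus 13. Ana has a majority.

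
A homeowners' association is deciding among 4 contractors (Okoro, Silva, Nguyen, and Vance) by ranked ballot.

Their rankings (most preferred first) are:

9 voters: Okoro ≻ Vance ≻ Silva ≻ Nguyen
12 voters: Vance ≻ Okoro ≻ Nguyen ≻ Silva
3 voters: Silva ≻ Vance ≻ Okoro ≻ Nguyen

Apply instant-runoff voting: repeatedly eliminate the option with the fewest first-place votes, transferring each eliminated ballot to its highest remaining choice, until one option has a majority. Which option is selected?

Round 1: Vance 12, Okoro 9, Silva 3, Nguyen 0. Nguyen has the fewest and is eliminated.
Round 2: Vance 12, Okoro 9, Silva 3. Silva has the fewest and is eliminated.
Round 3: Vance 15, Okoro 9. Vance has a majority.

Vance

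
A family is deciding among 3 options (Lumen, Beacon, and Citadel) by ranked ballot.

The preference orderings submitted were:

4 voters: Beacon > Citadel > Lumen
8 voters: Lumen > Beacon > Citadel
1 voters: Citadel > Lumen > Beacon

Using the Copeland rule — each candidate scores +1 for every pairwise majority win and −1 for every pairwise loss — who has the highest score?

Lumen

Pairwise results:
  Lumen vs Beacon: Lumen wins 9–4.
  Lumen vs Citadel: Lumen wins 8–5.
  Beacon vs Citadel: Beacon wins 12–1.
Copeland scores (wins − losses):
  Lumen: 2 − 0 = 2
  Beacon: 1 − 1 = 0
  Citadel: 0 − 2 = -2
Lumen has the best Copeland score.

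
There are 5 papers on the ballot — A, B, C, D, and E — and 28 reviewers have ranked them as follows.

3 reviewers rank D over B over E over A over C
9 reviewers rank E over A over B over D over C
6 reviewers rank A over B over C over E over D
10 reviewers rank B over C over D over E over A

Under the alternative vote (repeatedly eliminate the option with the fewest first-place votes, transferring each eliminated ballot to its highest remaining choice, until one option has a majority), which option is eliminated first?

Round 1: B 10, E 9, A 6, D 3, C 0. C has the fewest and is eliminated.
Round 2: B 10, E 9, A 6, D 3. D has the fewest and is eliminated.
Round 3: B 13, E 9, A 6. A has the fewest and is eliminated.
Round 4: B 19, E 9. B has a majority.

C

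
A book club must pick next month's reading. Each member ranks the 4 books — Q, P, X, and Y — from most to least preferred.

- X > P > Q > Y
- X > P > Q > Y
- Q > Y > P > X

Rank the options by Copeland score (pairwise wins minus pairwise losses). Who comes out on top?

X

Pairwise results:
  Q vs P: P wins 2–1.
  Q vs X: X wins 2–1.
  Q vs Y: Q wins 3–0.
  P vs X: X wins 2–1.
  P vs Y: P wins 2–1.
  X vs Y: X wins 2–1.
Copeland scores (wins − losses):
  Q: 1 − 2 = -1
  P: 2 − 1 = 1
  X: 3 − 0 = 3
  Y: 0 − 3 = -3
X has the best Copeland score.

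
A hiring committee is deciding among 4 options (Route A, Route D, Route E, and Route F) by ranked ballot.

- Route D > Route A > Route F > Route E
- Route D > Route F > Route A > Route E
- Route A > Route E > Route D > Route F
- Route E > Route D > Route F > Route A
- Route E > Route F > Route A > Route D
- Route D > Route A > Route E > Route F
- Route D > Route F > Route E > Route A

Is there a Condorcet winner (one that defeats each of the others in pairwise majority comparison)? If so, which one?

Head-to-head results (7 voters total):
Route A vs Route D: Route D wins 5–2.
Route A vs Route E: Route A wins 4–3.
Route A vs Route F: Route F wins 4–3.
Route D vs Route E: Route D wins 4–3.
Route D vs Route F: Route D wins 6–1.
Route E vs Route F: Route E wins 4–3.
Route D beats each rival — Route A (5–2), Route E (4–3), Route F (6–1) — so Route D is the Condorcet winner.

Route D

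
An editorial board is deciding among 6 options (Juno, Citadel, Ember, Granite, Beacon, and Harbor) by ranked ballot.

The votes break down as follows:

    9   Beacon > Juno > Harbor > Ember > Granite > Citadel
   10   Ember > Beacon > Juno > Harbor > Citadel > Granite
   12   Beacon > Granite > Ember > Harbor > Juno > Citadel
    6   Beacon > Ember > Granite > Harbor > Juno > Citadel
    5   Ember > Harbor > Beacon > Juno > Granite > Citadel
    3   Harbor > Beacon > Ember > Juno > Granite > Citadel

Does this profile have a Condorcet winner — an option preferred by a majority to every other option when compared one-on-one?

Yes

Head-to-head results (45 voters total):
Juno vs Citadel: Juno wins 45–0.
Juno vs Ember: Ember wins 36–9.
Juno vs Granite: Juno wins 27–18.
Juno vs Beacon: Beacon wins 45–0.
Juno vs Harbor: Harbor wins 26–19.
Citadel vs Ember: Ember wins 45–0.
Citadel vs Granite: Granite wins 35–10.
Citadel vs Beacon: Beacon wins 45–0.
Citadel vs Harbor: Harbor wins 45–0.
Ember vs Granite: Ember wins 33–12.
Ember vs Beacon: Beacon wins 30–15.
Ember vs Harbor: Ember wins 33–12.
Granite vs Beacon: Beacon wins 45–0.
Granite vs Harbor: Harbor wins 27–18.
Beacon vs Harbor: Beacon wins 37–8.
Beacon beats each rival — Juno (45–0), Citadel (45–0), Ember (30–15), Granite (45–0), Harbor (37–8) — so Beacon is the Condorcet winner.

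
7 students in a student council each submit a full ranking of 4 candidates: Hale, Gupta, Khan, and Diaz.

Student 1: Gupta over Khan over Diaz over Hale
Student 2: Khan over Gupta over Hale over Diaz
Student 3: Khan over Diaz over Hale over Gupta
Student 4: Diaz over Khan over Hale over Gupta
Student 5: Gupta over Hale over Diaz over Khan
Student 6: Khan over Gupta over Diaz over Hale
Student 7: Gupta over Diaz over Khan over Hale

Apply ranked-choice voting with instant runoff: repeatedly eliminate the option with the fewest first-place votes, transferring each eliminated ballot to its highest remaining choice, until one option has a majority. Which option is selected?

Khan

Round 1: Gupta 3, Khan 3, Diaz 1, Hale 0. Hale has the fewest and is eliminated.
Round 2: Gupta 3, Khan 3, Diaz 1. Diaz has the fewest and is eliminated.
Round 3: Khan 4, Gupta 3. Khan has a majority.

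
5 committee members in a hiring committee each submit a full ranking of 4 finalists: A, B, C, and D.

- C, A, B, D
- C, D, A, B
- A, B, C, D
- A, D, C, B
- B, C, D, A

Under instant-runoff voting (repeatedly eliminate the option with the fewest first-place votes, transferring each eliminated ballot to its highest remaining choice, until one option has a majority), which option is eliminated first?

Round 1: A 2, C 2, B 1, D 0. D has the fewest and is eliminated.
Round 2: A 2, C 2, B 1. B has the fewest and is eliminated.
Round 3: C 3, A 2. C has a majority.

D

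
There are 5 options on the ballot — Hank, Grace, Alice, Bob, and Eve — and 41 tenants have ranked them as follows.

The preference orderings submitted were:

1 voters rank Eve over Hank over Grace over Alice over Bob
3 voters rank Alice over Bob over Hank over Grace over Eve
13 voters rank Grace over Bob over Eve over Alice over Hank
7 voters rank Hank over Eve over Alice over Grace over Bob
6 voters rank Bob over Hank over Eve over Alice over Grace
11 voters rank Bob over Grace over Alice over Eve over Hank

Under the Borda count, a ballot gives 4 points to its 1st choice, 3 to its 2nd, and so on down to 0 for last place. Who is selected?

Borda scores:
  Hank: 3 + 3·2 + 13·0 + 7·4 + 6·3 + 11·0 = 55
  Grace: 2 + 3·1 + 13·4 + 7·1 + 6·0 + 11·3 = 97
  Alice: 1 + 3·4 + 13·1 + 7·2 + 6·1 + 11·2 = 68
  Bob: 0 + 3·3 + 13·3 + 7·0 + 6·4 + 11·4 = 116
  Eve: 4 + 3·0 + 13·2 + 7·3 + 6·2 + 11·1 = 74
Bob has the highest total.

Bob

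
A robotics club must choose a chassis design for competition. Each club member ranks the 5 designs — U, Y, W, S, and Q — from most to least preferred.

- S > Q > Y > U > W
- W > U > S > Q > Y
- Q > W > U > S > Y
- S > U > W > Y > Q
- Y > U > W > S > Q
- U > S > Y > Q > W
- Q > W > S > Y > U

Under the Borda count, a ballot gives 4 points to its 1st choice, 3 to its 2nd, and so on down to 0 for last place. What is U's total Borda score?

16

Borda scores:
  U: 1 + 3 + 2 + 3 + 3 + 4 + 0 = 16
  Y: 2 + 0 + 0 + 1 + 4 + 2 + 1 = 10
  W: 0 + 4 + 3 + 2 + 2 + 0 + 3 = 14
  S: 4 + 2 + 1 + 4 + 1 + 3 + 2 = 17
  Q: 3 + 1 + 4 + 0 + 0 + 1 + 4 = 13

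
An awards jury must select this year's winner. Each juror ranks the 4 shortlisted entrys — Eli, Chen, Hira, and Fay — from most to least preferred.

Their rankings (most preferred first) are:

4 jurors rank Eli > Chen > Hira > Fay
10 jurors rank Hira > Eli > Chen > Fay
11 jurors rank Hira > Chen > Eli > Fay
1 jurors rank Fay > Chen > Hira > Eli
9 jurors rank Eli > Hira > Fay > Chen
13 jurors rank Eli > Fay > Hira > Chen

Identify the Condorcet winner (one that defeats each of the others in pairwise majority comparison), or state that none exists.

Head-to-head results (48 voters total):
Eli vs Chen: Eli wins 36–12.
Eli vs Hira: Eli wins 26–22.
Eli vs Fay: Eli wins 47–1.
Chen vs Hira: Hira wins 43–5.
Chen vs Fay: Chen wins 25–23.
Hira vs Fay: Hira wins 34–14.
Eli beats each rival — Chen (36–12), Hira (26–22), Fay (47–1) — so Eli is the Condorcet winner.

Eli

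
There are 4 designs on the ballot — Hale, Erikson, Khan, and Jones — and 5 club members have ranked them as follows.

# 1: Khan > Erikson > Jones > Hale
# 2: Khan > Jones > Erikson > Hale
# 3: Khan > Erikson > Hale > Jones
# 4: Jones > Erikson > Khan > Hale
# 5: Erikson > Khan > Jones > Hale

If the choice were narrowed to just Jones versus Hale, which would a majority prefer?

Ballots ranking Jones above Hale: 4.
Ballots ranking Hale above Jones: 1.
Jones wins the head-to-head, 4–1.

Jones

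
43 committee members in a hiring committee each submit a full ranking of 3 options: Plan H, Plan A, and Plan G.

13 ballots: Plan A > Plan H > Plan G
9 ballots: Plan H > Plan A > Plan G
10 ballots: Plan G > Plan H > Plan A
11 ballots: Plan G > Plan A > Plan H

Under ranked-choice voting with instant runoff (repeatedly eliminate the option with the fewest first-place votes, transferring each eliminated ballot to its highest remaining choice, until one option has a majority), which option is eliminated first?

Plan H

Round 1: Plan G 21, Plan A 13, Plan H 9. Plan H has the fewest and is eliminated.
Round 2: Plan A 22, Plan G 21. Plan A has a majority.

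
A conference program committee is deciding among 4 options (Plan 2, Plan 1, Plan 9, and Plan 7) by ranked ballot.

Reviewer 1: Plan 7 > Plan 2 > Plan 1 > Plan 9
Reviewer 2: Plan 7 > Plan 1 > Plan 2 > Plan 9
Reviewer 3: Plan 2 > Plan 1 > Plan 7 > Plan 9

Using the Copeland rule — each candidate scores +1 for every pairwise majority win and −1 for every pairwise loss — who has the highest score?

Pairwise results:
  Plan 2 vs Plan 1: Plan 2 wins 2–1.
  Plan 2 vs Plan 9: Plan 2 wins 3–0.
  Plan 2 vs Plan 7: Plan 7 wins 2–1.
  Plan 1 vs Plan 9: Plan 1 wins 3–0.
  Plan 1 vs Plan 7: Plan 7 wins 2–1.
  Plan 9 vs Plan 7: Plan 7 wins 3–0.
Copeland scores (wins − losses):
  Plan 2: 2 − 1 = 1
  Plan 1: 1 − 2 = -1
  Plan 9: 0 − 3 = -3
  Plan 7: 3 − 0 = 3
Plan 7 has the best Copeland score.

Plan 7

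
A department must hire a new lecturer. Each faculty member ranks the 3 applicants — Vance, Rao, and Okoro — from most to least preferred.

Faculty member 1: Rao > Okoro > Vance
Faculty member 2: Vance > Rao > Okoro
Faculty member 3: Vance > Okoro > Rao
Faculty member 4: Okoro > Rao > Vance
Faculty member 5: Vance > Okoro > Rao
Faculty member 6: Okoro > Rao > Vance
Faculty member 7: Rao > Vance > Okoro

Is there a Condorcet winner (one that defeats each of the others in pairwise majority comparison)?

No

Head-to-head results (7 voters total):
Vance vs Rao: Rao wins 4–3.
Vance vs Okoro: Vance wins 4–3.
Rao vs Okoro: Okoro wins 4–3.
No candidate beats all others: Vance beats Okoro beats Rao beats Vance, a majority cycle.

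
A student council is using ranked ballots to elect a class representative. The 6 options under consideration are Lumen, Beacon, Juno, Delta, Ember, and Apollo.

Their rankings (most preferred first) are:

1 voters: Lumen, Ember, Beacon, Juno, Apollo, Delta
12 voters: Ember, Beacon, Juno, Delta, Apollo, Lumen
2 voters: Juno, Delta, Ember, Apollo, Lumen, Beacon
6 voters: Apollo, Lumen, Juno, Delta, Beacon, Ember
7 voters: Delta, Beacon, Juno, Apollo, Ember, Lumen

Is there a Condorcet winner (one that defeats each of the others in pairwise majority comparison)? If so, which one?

No Condorcet winner

Head-to-head results (28 voters total):
Lumen vs Beacon: Beacon wins 19–9.
Lumen vs Juno: Juno wins 21–7.
Lumen vs Delta: Delta wins 21–7.
Lumen vs Ember: Ember wins 21–7.
Lumen vs Apollo: Apollo wins 27–1.
Beacon vs Juno: Beacon wins 20–8.
Beacon vs Delta: Delta wins 15–13.
Beacon vs Ember: Ember wins 15–13.
Beacon vs Apollo: Beacon wins 20–8.
Juno vs Delta: Juno wins 21–7.
Juno vs Ember: Juno wins 15–13.
Juno vs Apollo: Juno wins 22–6.
Delta vs Ember: Delta wins 15–13.
Delta vs Apollo: Delta wins 21–7.
Ember vs Apollo: Ember wins 15–13.
No candidate beats all others: Beacon beats Juno beats Delta beats Beacon, a majority cycle.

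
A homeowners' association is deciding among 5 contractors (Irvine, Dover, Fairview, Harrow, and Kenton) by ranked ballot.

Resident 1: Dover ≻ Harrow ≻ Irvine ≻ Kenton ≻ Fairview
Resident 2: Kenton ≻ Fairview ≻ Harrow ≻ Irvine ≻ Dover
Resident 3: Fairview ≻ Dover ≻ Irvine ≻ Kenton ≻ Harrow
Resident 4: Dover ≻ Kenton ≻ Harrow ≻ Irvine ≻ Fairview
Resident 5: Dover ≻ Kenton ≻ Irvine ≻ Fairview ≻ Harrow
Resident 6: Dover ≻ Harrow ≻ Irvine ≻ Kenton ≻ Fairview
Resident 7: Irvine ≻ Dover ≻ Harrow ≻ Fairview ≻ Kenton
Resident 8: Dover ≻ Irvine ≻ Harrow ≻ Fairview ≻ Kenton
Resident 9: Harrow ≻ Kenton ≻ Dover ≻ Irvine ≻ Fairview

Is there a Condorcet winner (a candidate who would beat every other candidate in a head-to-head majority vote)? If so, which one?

Dover

Head-to-head results (9 voters total):
Irvine vs Dover: Dover wins 7–2.
Irvine vs Fairview: Irvine wins 7–2.
Irvine vs Harrow: Harrow wins 5–4.
Irvine vs Kenton: Irvine wins 5–4.
Dover vs Fairview: Dover wins 7–2.
Dover vs Harrow: Dover wins 7–2.
Dover vs Kenton: Dover wins 7–2.
Fairview vs Harrow: Harrow wins 6–3.
Fairview vs Kenton: Kenton wins 6–3.
Harrow vs Kenton: Harrow wins 5–4.
Dover beats each rival — Irvine (7–2), Fairview (7–2), Harrow (7–2), Kenton (7–2) — so Dover is the Condorcet winner.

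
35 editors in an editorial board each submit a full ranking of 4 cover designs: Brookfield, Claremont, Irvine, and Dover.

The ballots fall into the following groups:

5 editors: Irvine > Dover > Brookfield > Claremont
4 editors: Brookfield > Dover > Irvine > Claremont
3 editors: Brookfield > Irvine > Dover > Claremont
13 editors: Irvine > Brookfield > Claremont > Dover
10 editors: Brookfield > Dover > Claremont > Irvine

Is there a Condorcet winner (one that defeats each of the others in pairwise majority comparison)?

Head-to-head results (35 voters total):
Brookfield vs Claremont: Brookfield wins 35–0.
Brookfield vs Irvine: Irvine wins 18–17.
Brookfield vs Dover: Brookfield wins 30–5.
Claremont vs Irvine: Irvine wins 25–10.
Claremont vs Dover: Dover wins 22–13.
Irvine vs Dover: Irvine wins 21–14.
Irvine beats each rival — Brookfield (18–17), Claremont (25–10), Dover (21–14) — so Irvine is the Condorcet winner.

Yes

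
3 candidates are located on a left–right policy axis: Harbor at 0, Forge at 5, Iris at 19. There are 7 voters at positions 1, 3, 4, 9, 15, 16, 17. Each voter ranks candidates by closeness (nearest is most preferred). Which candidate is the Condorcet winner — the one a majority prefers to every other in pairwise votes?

With single-peaked preferences on a line, the Condorcet winner is the candidate closest to the median voter.
The median voter (position 9) is closest to Forge at 5.
Check: Forge vs Harbor — voters closer to Forge: 6 of 7.

Forge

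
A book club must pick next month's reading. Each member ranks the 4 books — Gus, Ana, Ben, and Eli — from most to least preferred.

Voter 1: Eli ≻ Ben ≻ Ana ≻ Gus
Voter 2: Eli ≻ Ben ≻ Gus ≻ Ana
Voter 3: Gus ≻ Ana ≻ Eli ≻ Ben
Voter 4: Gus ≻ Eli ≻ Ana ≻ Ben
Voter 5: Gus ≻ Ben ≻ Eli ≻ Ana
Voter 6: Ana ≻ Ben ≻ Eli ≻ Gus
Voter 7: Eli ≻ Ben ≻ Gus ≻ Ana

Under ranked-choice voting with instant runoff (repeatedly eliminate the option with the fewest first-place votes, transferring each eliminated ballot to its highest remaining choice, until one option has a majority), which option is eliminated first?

Round 1: Gus 3, Eli 3, Ana 1, Ben 0. Ben has the fewest and is eliminated.
Round 2: Gus 3, Eli 3, Ana 1. Ana has the fewest and is eliminated.
Round 3: Eli 4, Gus 3. Eli has a majority.

Ben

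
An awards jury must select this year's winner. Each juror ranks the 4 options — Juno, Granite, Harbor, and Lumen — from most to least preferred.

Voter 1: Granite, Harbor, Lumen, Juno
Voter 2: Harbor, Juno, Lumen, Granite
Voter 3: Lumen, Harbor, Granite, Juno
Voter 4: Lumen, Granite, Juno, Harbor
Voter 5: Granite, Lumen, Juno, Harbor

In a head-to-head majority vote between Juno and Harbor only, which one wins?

Ballots ranking Juno above Harbor: 2.
Ballots ranking Harbor above Juno: 3.
Harbor wins the head-to-head, 3–2.

Harbor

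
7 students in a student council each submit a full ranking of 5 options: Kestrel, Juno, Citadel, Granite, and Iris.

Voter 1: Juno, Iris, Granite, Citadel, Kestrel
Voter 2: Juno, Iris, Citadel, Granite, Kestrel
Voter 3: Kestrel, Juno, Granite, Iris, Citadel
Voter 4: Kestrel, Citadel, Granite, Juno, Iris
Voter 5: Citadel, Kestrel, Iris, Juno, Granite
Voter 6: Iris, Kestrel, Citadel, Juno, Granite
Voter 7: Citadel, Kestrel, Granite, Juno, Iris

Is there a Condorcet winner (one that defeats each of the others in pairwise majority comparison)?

No

Head-to-head results (7 voters total):
Kestrel vs Juno: Kestrel wins 5–2.
Kestrel vs Citadel: Citadel wins 4–3.
Kestrel vs Granite: Kestrel wins 5–2.
Kestrel vs Iris: Kestrel wins 4–3.
Juno vs Citadel: Citadel wins 4–3.
Juno vs Granite: Juno wins 5–2.
Juno vs Iris: Juno wins 5–2.
Citadel vs Granite: Citadel wins 5–2.
Citadel vs Iris: Iris wins 4–3.
Granite vs Iris: Iris wins 4–3.
No candidate beats all others: Kestrel beats Iris beats Citadel beats Kestrel, a majority cycle.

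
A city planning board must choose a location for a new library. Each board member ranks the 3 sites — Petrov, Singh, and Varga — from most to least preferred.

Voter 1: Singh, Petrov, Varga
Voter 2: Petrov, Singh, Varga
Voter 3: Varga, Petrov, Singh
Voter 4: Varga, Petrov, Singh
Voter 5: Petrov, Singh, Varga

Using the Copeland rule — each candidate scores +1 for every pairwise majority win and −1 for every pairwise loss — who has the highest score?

Petrov

Pairwise results:
  Petrov vs Singh: Petrov wins 4–1.
  Petrov vs Varga: Petrov wins 3–2.
  Singh vs Varga: Singh wins 3–2.
Copeland scores (wins − losses):
  Petrov: 2 − 0 = 2
  Singh: 1 − 1 = 0
  Varga: 0 − 2 = -2
Petrov has the best Copeland score.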